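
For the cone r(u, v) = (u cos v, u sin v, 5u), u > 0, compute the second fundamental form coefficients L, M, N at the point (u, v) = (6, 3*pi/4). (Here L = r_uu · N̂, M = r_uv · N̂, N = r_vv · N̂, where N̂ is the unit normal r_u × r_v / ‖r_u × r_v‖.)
L = 0;  M = 0;  N = 15*sqrt(26)/13

Compute the unit normal N̂(u, v) = (-5*sqrt(26)*u*cos(v)/(26*Abs(u)), -5*sqrt(26)*u*sin(v)/(26*Abs(u)), sqrt(26)*u/(26*Abs(u))), and the second partials r_uu, r_uv, r_vv. Take dot products:
  L(u, v) = r_uu · N̂ = 0,
  M(u, v) = r_uv · N̂ = 0,
  N(u, v) = r_vv · N̂ = 5*sqrt(26)*u^2/(26*Abs(u)).
Evaluating at (u, v) = (6, 3*pi/4):
  L = 0, M = 0, N = 15*sqrt(26)/13.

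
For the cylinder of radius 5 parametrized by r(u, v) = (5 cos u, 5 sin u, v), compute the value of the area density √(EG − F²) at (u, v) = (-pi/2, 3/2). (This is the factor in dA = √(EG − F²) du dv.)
√(EG − F²)|_{(-pi/2, 3/2)} = 5

E = 25, F = 0, G = 1, so EG − F² = 25. Taking the positive square root: √(EG − F²) = 5. At (u, v) = (-pi/2, 3/2): 5.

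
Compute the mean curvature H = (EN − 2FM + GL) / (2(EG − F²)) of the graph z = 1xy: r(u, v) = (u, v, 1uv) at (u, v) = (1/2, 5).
H = -4*sqrt(105)/2205

With E = v^2 + 1, F = u*v, G = u^2 + 1, L = 0, M = 1/sqrt(u^2 + v^2 + 1), N = 0, assemble
  H = (EN − 2FM + GL) / (2(EG − F²)) = -u*v/(u^2 + v^2 + 1)^(3/2).
At (u, v) = (1/2, 5): H = -4*sqrt(105)/2205.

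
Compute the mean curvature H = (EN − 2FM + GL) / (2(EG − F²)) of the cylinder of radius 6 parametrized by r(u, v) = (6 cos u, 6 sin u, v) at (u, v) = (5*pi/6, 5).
H = -1/12

With E = 36, F = 0, G = 1, L = -6, M = 0, N = 0, assemble
  H = (EN − 2FM + GL) / (2(EG − F²)) = -1/12.
At (u, v) = (5*pi/6, 5): H = -1/12.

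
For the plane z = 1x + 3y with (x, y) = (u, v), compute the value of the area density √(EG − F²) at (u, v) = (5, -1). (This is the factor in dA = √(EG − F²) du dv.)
√(EG − F²)|_{(5, -1)} = sqrt(11)

E = 2, F = 3, G = 10, so EG − F² = 11. Taking the positive square root: √(EG − F²) = sqrt(11). At (u, v) = (5, -1): sqrt(11).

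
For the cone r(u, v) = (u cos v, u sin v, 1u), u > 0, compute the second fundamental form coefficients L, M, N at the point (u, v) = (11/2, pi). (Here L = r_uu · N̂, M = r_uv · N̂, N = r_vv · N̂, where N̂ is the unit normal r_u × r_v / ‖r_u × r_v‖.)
L = 0;  M = 0;  N = 11*sqrt(2)/4

Compute the unit normal N̂(u, v) = (-sqrt(2)*u*cos(v)/(2*Abs(u)), -sqrt(2)*u*sin(v)/(2*Abs(u)), sqrt(2)*u/(2*Abs(u))), and the second partials r_uu, r_uv, r_vv. Take dot products:
  L(u, v) = r_uu · N̂ = 0,
  M(u, v) = r_uv · N̂ = 0,
  N(u, v) = r_vv · N̂ = sqrt(2)*u^2/(2*Abs(u)).
Evaluating at (u, v) = (11/2, pi):
  L = 0, M = 0, N = 11*sqrt(2)/4.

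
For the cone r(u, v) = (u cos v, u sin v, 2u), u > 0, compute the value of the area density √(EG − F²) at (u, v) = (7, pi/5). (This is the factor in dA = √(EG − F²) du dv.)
√(EG − F²)|_{(7, pi/5)} = 7*sqrt(5)

E = 5, F = 0, G = u^2, so EG − F² = 5*u^2. Taking the positive square root: √(EG − F²) = sqrt(5)*Abs(u). At (u, v) = (7, pi/5): 7*sqrt(5).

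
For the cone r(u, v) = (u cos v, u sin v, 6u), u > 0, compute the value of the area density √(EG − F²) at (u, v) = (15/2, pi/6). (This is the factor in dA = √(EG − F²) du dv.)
√(EG − F²)|_{(15/2, pi/6)} = 15*sqrt(37)/2

E = 37, F = 0, G = u^2, so EG − F² = 37*u^2. Taking the positive square root: √(EG − F²) = sqrt(37)*Abs(u). At (u, v) = (15/2, pi/6): 15*sqrt(37)/2.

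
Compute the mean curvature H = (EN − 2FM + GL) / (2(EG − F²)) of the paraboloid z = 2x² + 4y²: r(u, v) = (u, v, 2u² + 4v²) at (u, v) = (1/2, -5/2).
H = 274*sqrt(5)/6075

With E = 16*u^2 + 1, F = 32*u*v, G = 64*v^2 + 1, L = 4/sqrt(16*u^2 + 64*v^2 + 1), M = 0, N = 8/sqrt(16*u^2 + 64*v^2 + 1), assemble
  H = (EN − 2FM + GL) / (2(EG − F²)) = 2*(32*u^2 + 64*v^2 + 3)/(16*u^2 + 64*v^2 + 1)^(3/2).
At (u, v) = (1/2, -5/2): H = 274*sqrt(5)/6075.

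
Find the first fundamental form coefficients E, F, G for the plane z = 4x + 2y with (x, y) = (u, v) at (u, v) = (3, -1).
E = 17;  F = 8;  G = 5

Partials: r_u = (1, 0, 4), r_v = (0, 1, 2). As functions of (u, v):
  E = r_u · r_u = 17,
  F = r_u · r_v = 8,
  G = r_v · r_v = 5.
Evaluating at (u, v) = (3, -1): E = 17, F = 8, G = 5.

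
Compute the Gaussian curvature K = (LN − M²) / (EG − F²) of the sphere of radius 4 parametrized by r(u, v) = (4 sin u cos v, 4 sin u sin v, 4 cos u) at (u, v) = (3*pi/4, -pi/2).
K = 1/16

Coefficients of the first fundamental form: E = 16, F = 0, G = 16*sin(u)^2.
Coefficients of the second fundamental form: L = -4*sin(u)/Abs(sin(u)), M = 0, N = -4*sin(u)^3/Abs(sin(u)).
Assemble K = (LN − M²)/(EG − F²) = 1/16. At (u, v) = (3*pi/4, -pi/2): K = 1/16.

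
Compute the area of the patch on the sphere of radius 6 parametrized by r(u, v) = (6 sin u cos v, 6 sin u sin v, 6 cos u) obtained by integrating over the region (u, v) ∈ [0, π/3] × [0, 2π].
Area = 36*pi

Area = ∫∫ √(EG − F²) du dv with √(EG − F²) = 36*Abs(sin(u)). Integrating over [0, π/3] × [0, 2π] gives 36*pi.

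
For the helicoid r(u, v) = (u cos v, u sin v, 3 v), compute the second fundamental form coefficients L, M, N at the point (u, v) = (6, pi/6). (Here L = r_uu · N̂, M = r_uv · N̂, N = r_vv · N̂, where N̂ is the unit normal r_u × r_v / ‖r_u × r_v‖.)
L = 0;  M = -sqrt(5)/5;  N = 0

Compute the unit normal N̂(u, v) = (3*sin(v)/sqrt(u^2 + 9), -3*cos(v)/sqrt(u^2 + 9), u/sqrt(u^2 + 9)), and the second partials r_uu, r_uv, r_vv. Take dot products:
  L(u, v) = r_uu · N̂ = 0,
  M(u, v) = r_uv · N̂ = -3/sqrt(u^2 + 9),
  N(u, v) = r_vv · N̂ = 0.
Evaluating at (u, v) = (6, pi/6):
  L = 0, M = -sqrt(5)/5, N = 0.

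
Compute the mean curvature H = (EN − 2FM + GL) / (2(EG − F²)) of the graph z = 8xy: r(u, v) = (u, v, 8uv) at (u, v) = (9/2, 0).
H = 0

With E = 64*v^2 + 1, F = 64*u*v, G = 64*u^2 + 1, L = 0, M = 8/sqrt(64*u^2 + 64*v^2 + 1), N = 0, assemble
  H = (EN − 2FM + GL) / (2(EG − F²)) = -512*u*v/(64*u^2 + 64*v^2 + 1)^(3/2).
At (u, v) = (9/2, 0): H = 0.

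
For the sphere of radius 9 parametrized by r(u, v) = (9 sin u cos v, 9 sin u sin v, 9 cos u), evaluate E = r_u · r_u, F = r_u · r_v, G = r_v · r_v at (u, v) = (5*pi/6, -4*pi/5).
E = 81;  F = 0;  G = 81/4

Partials: r_u = (9*cos(u)*cos(v), 9*sin(v)*cos(u), -9*sin(u)), r_v = (-9*sin(u)*sin(v), 9*sin(u)*cos(v), 0). As functions of (u, v):
  E = r_u · r_u = 81,
  F = r_u · r_v = 0,
  G = r_v · r_v = 81*sin(u)^2.
Evaluating at (u, v) = (5*pi/6, -4*pi/5): E = 81, F = 0, G = 81/4.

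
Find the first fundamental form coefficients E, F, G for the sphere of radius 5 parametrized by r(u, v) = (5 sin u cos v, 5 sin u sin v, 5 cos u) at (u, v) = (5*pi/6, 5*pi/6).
E = 25;  F = 0;  G = 25/4

Partials: r_u = (5*cos(u)*cos(v), 5*sin(v)*cos(u), -5*sin(u)), r_v = (-5*sin(u)*sin(v), 5*sin(u)*cos(v), 0). As functions of (u, v):
  E = r_u · r_u = 25,
  F = r_u · r_v = 0,
  G = r_v · r_v = 25*sin(u)^2.
Evaluating at (u, v) = (5*pi/6, 5*pi/6): E = 25, F = 0, G = 25/4.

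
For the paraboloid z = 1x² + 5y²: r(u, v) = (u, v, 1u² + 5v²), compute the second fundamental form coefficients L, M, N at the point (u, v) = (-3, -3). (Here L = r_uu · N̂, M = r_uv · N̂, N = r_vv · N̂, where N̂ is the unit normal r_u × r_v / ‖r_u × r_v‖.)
L = 2*sqrt(937)/937;  M = 0;  N = 10*sqrt(937)/937

Compute the unit normal N̂(u, v) = (-2*u/sqrt(4*u^2 + 100*v^2 + 1), -10*v/sqrt(4*u^2 + 100*v^2 + 1), 1/sqrt(4*u^2 + 100*v^2 + 1)), and the second partials r_uu, r_uv, r_vv. Take dot products:
  L(u, v) = r_uu · N̂ = 2/sqrt(4*u^2 + 100*v^2 + 1),
  M(u, v) = r_uv · N̂ = 0,
  N(u, v) = r_vv · N̂ = 10/sqrt(4*u^2 + 100*v^2 + 1).
Evaluating at (u, v) = (-3, -3):
  L = 2*sqrt(937)/937, M = 0, N = 10*sqrt(937)/937.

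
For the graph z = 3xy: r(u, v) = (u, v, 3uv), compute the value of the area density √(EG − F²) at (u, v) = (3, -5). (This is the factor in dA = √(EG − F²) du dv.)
√(EG − F²)|_{(3, -5)} = sqrt(307)

E = 9*v^2 + 1, F = 9*u*v, G = 9*u^2 + 1, so EG − F² = 9*u^2 + 9*v^2 + 1. Taking the positive square root: √(EG − F²) = sqrt(9*u^2 + 9*v^2 + 1). At (u, v) = (3, -5): sqrt(307).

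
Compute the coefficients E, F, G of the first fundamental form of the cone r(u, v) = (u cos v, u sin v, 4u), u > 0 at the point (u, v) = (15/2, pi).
E = 17;  F = 0;  G = 225/4

Partials: r_u = (cos(v), sin(v), 4), r_v = (-u*sin(v), u*cos(v), 0). As functions of (u, v):
  E = r_u · r_u = 17,
  F = r_u · r_v = 0,
  G = r_v · r_v = u^2.
Evaluating at (u, v) = (15/2, pi): E = 17, F = 0, G = 225/4.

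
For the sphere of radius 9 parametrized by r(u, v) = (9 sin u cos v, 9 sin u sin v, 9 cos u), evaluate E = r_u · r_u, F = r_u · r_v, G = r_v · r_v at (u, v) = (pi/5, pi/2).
E = 81;  F = 0;  G = 405/8 - 81*sqrt(5)/8

Partials: r_u = (9*cos(u)*cos(v), 9*sin(v)*cos(u), -9*sin(u)), r_v = (-9*sin(u)*sin(v), 9*sin(u)*cos(v), 0). As functions of (u, v):
  E = r_u · r_u = 81,
  F = r_u · r_v = 0,
  G = r_v · r_v = 81*sin(u)^2.
Evaluating at (u, v) = (pi/5, pi/2): E = 81, F = 0, G = 405/8 - 81*sqrt(5)/8.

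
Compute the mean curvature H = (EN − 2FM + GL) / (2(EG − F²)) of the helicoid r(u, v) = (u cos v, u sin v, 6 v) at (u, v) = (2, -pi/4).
H = 0

With E = 1, F = 0, G = u^2 + 36, L = 0, M = -6/sqrt(u^2 + 36), N = 0, assemble
  H = (EN − 2FM + GL) / (2(EG − F²)) = 0.
At (u, v) = (2, -pi/4): H = 0.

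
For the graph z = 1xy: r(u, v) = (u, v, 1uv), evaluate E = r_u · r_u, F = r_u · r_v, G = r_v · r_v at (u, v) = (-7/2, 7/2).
E = 53/4;  F = -49/4;  G = 53/4

Partials: r_u = (1, 0, v), r_v = (0, 1, u). As functions of (u, v):
  E = r_u · r_u = v^2 + 1,
  F = r_u · r_v = u*v,
  G = r_v · r_v = u^2 + 1.
Evaluating at (u, v) = (-7/2, 7/2): E = 53/4, F = -49/4, G = 53/4.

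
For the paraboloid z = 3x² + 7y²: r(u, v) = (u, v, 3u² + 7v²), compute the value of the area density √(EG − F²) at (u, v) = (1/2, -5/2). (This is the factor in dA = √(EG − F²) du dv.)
√(EG − F²)|_{(1/2, -5/2)} = sqrt(1235)

E = 36*u^2 + 1, F = 84*u*v, G = 196*v^2 + 1, so EG − F² = 36*u^2 + 196*v^2 + 1. Taking the positive square root: √(EG − F²) = sqrt(36*u^2 + 196*v^2 + 1). At (u, v) = (1/2, -5/2): sqrt(1235).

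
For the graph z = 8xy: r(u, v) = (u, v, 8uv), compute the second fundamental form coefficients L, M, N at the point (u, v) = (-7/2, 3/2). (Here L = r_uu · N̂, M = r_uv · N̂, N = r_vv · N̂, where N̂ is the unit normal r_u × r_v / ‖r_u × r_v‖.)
L = 0;  M = 8*sqrt(929)/929;  N = 0

Compute the unit normal N̂(u, v) = (-8*v/sqrt(64*u^2 + 64*v^2 + 1), -8*u/sqrt(64*u^2 + 64*v^2 + 1), 1/sqrt(64*u^2 + 64*v^2 + 1)), and the second partials r_uu, r_uv, r_vv. Take dot products:
  L(u, v) = r_uu · N̂ = 0,
  M(u, v) = r_uv · N̂ = 8/sqrt(64*u^2 + 64*v^2 + 1),
  N(u, v) = r_vv · N̂ = 0.
Evaluating at (u, v) = (-7/2, 3/2):
  L = 0, M = 8*sqrt(929)/929, N = 0.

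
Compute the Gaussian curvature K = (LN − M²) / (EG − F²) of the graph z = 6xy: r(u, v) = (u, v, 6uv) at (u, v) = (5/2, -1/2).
K = -36/55225

Coefficients of the first fundamental form: E = 36*v^2 + 1, F = 36*u*v, G = 36*u^2 + 1.
Coefficients of the second fundamental form: L = 0, M = 6/sqrt(36*u^2 + 36*v^2 + 1), N = 0.
Assemble K = (LN − M²)/(EG − F²) = -36/(1296*u^4 + 2592*u^2*v^2 + 72*u^2 + 1296*v^4 + 72*v^2 + 1). At (u, v) = (5/2, -1/2): K = -36/55225.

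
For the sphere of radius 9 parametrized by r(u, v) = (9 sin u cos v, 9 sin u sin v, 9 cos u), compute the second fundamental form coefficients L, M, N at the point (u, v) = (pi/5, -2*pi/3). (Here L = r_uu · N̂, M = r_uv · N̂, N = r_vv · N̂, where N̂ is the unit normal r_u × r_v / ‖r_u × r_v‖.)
L = -9;  M = 0;  N = -45/8 + 9*sqrt(5)/8

Compute the unit normal N̂(u, v) = (sin(u)^2*cos(v)/Abs(sin(u)), sin(u)^2*sin(v)/Abs(sin(u)), sin(2*u)/(2*Abs(sin(u)))), and the second partials r_uu, r_uv, r_vv. Take dot products:
  L(u, v) = r_uu · N̂ = -9*sin(u)/Abs(sin(u)),
  M(u, v) = r_uv · N̂ = 0,
  N(u, v) = r_vv · N̂ = -9*sin(u)^3/Abs(sin(u)).
Evaluating at (u, v) = (pi/5, -2*pi/3):
  L = -9, M = 0, N = -45/8 + 9*sqrt(5)/8.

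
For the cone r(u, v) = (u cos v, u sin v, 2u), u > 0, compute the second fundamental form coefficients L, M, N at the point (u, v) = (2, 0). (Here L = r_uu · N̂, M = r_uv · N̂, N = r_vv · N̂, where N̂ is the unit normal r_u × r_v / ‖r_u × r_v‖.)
L = 0;  M = 0;  N = 4*sqrt(5)/5

Compute the unit normal N̂(u, v) = (-2*sqrt(5)*u*cos(v)/(5*Abs(u)), -2*sqrt(5)*u*sin(v)/(5*Abs(u)), sqrt(5)*u/(5*Abs(u))), and the second partials r_uu, r_uv, r_vv. Take dot products:
  L(u, v) = r_uu · N̂ = 0,
  M(u, v) = r_uv · N̂ = 0,
  N(u, v) = r_vv · N̂ = 2*sqrt(5)*u^2/(5*Abs(u)).
Evaluating at (u, v) = (2, 0):
  L = 0, M = 0, N = 4*sqrt(5)/5.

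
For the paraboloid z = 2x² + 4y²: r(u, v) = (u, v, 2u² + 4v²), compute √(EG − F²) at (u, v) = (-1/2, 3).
√(EG − F²)|_{(-1/2, 3)} = sqrt(581)

E = 16*u^2 + 1, F = 32*u*v, G = 64*v^2 + 1; EG − F² = 16*u^2 + 64*v^2 + 1; √(EG − F²) = sqrt(16*u^2 + 64*v^2 + 1). At the given point: sqrt(581).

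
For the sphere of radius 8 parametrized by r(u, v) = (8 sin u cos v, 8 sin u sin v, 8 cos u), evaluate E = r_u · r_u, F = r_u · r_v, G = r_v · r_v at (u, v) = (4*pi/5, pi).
E = 64;  F = 0;  G = 40 - 8*sqrt(5)

Partials: r_u = (8*cos(u)*cos(v), 8*sin(v)*cos(u), -8*sin(u)), r_v = (-8*sin(u)*sin(v), 8*sin(u)*cos(v), 0). As functions of (u, v):
  E = r_u · r_u = 64,
  F = r_u · r_v = 0,
  G = r_v · r_v = 64*sin(u)^2.
Evaluating at (u, v) = (4*pi/5, pi): E = 64, F = 0, G = 40 - 8*sqrt(5).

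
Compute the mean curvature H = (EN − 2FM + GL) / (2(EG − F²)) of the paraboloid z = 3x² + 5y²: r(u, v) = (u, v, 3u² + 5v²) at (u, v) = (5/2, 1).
H = 1433*sqrt(326)/106276

With E = 36*u^2 + 1, F = 60*u*v, G = 100*v^2 + 1, L = 6/sqrt(36*u^2 + 100*v^2 + 1), M = 0, N = 10/sqrt(36*u^2 + 100*v^2 + 1), assemble
  H = (EN − 2FM + GL) / (2(EG − F²)) = 4*(45*u^2 + 75*v^2 + 2)/(36*u^2 + 100*v^2 + 1)^(3/2).
At (u, v) = (5/2, 1): H = 1433*sqrt(326)/106276.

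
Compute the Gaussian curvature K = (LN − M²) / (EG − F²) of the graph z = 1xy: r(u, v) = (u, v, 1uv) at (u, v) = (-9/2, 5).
K = -16/34225

Coefficients of the first fundamental form: E = v^2 + 1, F = u*v, G = u^2 + 1.
Coefficients of the second fundamental form: L = 0, M = 1/sqrt(u^2 + v^2 + 1), N = 0.
Assemble K = (LN − M²)/(EG − F²) = 1/((u^2*v^2 - (u^2 + 1)*(v^2 + 1))*(u^2 + v^2 + 1)). At (u, v) = (-9/2, 5): K = -16/34225.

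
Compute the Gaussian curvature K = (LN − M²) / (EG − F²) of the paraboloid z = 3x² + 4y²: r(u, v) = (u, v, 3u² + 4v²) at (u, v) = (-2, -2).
K = 48/160801

Coefficients of the first fundamental form: E = 36*u^2 + 1, F = 48*u*v, G = 64*v^2 + 1.
Coefficients of the second fundamental form: L = 6/sqrt(36*u^2 + 64*v^2 + 1), M = 0, N = 8/sqrt(36*u^2 + 64*v^2 + 1).
Assemble K = (LN − M²)/(EG − F²) = 48/(1296*u^4 + 4608*u^2*v^2 + 72*u^2 + 4096*v^4 + 128*v^2 + 1). At (u, v) = (-2, -2): K = 48/160801.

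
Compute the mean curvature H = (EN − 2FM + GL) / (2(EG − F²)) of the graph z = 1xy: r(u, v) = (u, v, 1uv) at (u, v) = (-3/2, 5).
H = 60*sqrt(113)/12769

With E = v^2 + 1, F = u*v, G = u^2 + 1, L = 0, M = 1/sqrt(u^2 + v^2 + 1), N = 0, assemble
  H = (EN − 2FM + GL) / (2(EG − F²)) = -u*v/(u^2 + v^2 + 1)^(3/2).
At (u, v) = (-3/2, 5): H = 60*sqrt(113)/12769.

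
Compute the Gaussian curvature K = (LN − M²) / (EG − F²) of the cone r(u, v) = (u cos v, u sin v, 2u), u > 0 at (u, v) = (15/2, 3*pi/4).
K = 0

Coefficients of the first fundamental form: E = 5, F = 0, G = u^2.
Coefficients of the second fundamental form: L = 0, M = 0, N = 2*sqrt(5)*u^2/(5*Abs(u)).
Assemble K = (LN − M²)/(EG − F²) = 0. At (u, v) = (15/2, 3*pi/4): K = 0.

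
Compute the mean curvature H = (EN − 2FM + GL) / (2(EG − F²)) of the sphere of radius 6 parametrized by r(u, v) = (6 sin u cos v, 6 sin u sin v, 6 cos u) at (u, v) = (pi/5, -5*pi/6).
H = -1/6

With E = 36, F = 0, G = 36*sin(u)^2, L = -6*sin(u)/Abs(sin(u)), M = 0, N = -6*sin(u)^3/Abs(sin(u)), assemble
  H = (EN − 2FM + GL) / (2(EG − F²)) = -sin(u)/(6*Abs(sin(u))).
At (u, v) = (pi/5, -5*pi/6): H = -1/6.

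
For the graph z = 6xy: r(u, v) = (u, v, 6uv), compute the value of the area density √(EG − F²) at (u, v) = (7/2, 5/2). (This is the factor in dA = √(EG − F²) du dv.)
√(EG − F²)|_{(7/2, 5/2)} = sqrt(667)

E = 36*v^2 + 1, F = 36*u*v, G = 36*u^2 + 1, so EG − F² = 36*u^2 + 36*v^2 + 1. Taking the positive square root: √(EG − F²) = sqrt(36*u^2 + 36*v^2 + 1). At (u, v) = (7/2, 5/2): sqrt(667).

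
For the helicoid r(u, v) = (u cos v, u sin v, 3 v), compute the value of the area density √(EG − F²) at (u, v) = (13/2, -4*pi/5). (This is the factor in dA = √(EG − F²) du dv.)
√(EG − F²)|_{(13/2, -4*pi/5)} = sqrt(205)/2

E = 1, F = 0, G = u^2 + 9, so EG − F² = u^2 + 9. Taking the positive square root: √(EG − F²) = sqrt(u^2 + 9). At (u, v) = (13/2, -4*pi/5): sqrt(205)/2.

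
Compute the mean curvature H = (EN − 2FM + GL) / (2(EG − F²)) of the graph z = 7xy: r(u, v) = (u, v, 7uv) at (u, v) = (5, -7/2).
H = 9604*sqrt(7305)/10672605

With E = 49*v^2 + 1, F = 49*u*v, G = 49*u^2 + 1, L = 0, M = 7/sqrt(49*u^2 + 49*v^2 + 1), N = 0, assemble
  H = (EN − 2FM + GL) / (2(EG − F²)) = -343*u*v/(49*u^2 + 49*v^2 + 1)^(3/2).
At (u, v) = (5, -7/2): H = 9604*sqrt(7305)/10672605.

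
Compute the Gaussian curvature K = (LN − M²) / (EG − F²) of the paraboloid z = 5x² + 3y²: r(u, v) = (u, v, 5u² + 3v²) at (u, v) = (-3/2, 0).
K = 15/12769

Coefficients of the first fundamental form: E = 100*u^2 + 1, F = 60*u*v, G = 36*v^2 + 1.
Coefficients of the second fundamental form: L = 10/sqrt(100*u^2 + 36*v^2 + 1), M = 0, N = 6/sqrt(100*u^2 + 36*v^2 + 1).
Assemble K = (LN − M²)/(EG − F²) = 60/(10000*u^4 + 7200*u^2*v^2 + 200*u^2 + 1296*v^4 + 72*v^2 + 1). At (u, v) = (-3/2, 0): K = 15/12769.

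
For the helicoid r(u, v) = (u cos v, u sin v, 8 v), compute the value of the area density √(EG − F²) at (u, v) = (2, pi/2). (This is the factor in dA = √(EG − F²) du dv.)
√(EG − F²)|_{(2, pi/2)} = 2*sqrt(17)

E = 1, F = 0, G = u^2 + 64, so EG − F² = u^2 + 64. Taking the positive square root: √(EG − F²) = sqrt(u^2 + 64). At (u, v) = (2, pi/2): 2*sqrt(17).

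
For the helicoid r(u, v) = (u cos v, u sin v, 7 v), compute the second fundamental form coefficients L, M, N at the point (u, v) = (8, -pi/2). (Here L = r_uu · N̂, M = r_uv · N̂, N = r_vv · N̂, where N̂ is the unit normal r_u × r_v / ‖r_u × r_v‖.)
L = 0;  M = -7*sqrt(113)/113;  N = 0

Compute the unit normal N̂(u, v) = (7*sin(v)/sqrt(u^2 + 49), -7*cos(v)/sqrt(u^2 + 49), u/sqrt(u^2 + 49)), and the second partials r_uu, r_uv, r_vv. Take dot products:
  L(u, v) = r_uu · N̂ = 0,
  M(u, v) = r_uv · N̂ = -7/sqrt(u^2 + 49),
  N(u, v) = r_vv · N̂ = 0.
Evaluating at (u, v) = (8, -pi/2):
  L = 0, M = -7*sqrt(113)/113, N = 0.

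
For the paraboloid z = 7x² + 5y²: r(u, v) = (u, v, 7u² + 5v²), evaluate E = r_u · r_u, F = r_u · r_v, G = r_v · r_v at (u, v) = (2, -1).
E = 785;  F = -280;  G = 101

Partials: r_u = (1, 0, 14*u), r_v = (0, 1, 10*v). As functions of (u, v):
  E = r_u · r_u = 196*u^2 + 1,
  F = r_u · r_v = 140*u*v,
  G = r_v · r_v = 100*v^2 + 1.
Evaluating at (u, v) = (2, -1): E = 785, F = -280, G = 101.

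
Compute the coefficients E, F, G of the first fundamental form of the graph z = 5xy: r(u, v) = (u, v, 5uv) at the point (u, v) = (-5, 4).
E = 401;  F = -500;  G = 626

Partials: r_u = (1, 0, 5*v), r_v = (0, 1, 5*u). As functions of (u, v):
  E = r_u · r_u = 25*v^2 + 1,
  F = r_u · r_v = 25*u*v,
  G = r_v · r_v = 25*u^2 + 1.
Evaluating at (u, v) = (-5, 4): E = 401, F = -500, G = 626.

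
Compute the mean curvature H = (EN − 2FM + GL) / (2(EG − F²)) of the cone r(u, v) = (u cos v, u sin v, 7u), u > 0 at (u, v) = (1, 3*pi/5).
H = 7*sqrt(2)/20

With E = 50, F = 0, G = u^2, L = 0, M = 0, N = 7*sqrt(2)*u^2/(10*Abs(u)), assemble
  H = (EN − 2FM + GL) / (2(EG − F²)) = 7*sqrt(2)/(20*Abs(u)).
At (u, v) = (1, 3*pi/5): H = 7*sqrt(2)/20.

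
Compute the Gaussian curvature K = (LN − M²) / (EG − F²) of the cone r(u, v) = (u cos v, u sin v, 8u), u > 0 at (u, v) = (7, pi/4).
K = 0

Coefficients of the first fundamental form: E = 65, F = 0, G = u^2.
Coefficients of the second fundamental form: L = 0, M = 0, N = 8*sqrt(65)*u^2/(65*Abs(u)).
Assemble K = (LN − M²)/(EG − F²) = 0. At (u, v) = (7, pi/4): K = 0.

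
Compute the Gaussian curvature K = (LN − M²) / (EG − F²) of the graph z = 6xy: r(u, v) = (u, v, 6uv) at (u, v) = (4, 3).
K = -36/811801

Coefficients of the first fundamental form: E = 36*v^2 + 1, F = 36*u*v, G = 36*u^2 + 1.
Coefficients of the second fundamental form: L = 0, M = 6/sqrt(36*u^2 + 36*v^2 + 1), N = 0.
Assemble K = (LN − M²)/(EG − F²) = -36/(1296*u^4 + 2592*u^2*v^2 + 72*u^2 + 1296*v^4 + 72*v^2 + 1). At (u, v) = (4, 3): K = -36/811801.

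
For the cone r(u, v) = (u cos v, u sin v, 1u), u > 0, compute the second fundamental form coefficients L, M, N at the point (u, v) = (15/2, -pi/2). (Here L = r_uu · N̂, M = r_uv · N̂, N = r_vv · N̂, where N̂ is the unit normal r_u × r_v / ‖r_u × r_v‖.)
L = 0;  M = 0;  N = 15*sqrt(2)/4

Compute the unit normal N̂(u, v) = (-sqrt(2)*u*cos(v)/(2*Abs(u)), -sqrt(2)*u*sin(v)/(2*Abs(u)), sqrt(2)*u/(2*Abs(u))), and the second partials r_uu, r_uv, r_vv. Take dot products:
  L(u, v) = r_uu · N̂ = 0,
  M(u, v) = r_uv · N̂ = 0,
  N(u, v) = r_vv · N̂ = sqrt(2)*u^2/(2*Abs(u)).
Evaluating at (u, v) = (15/2, -pi/2):
  L = 0, M = 0, N = 15*sqrt(2)/4.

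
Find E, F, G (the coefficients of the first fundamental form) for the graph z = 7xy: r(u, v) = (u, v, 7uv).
E = 49*v^2 + 1;  F = 49*u*v;  G = 49*u^2 + 1

Compute partials: r_u = (1, 0, 7*v), r_v = (0, 1, 7*u). Then
  E = r_u · r_u = 49*v^2 + 1,
  F = r_u · r_v = 49*u*v,
  G = r_v · r_v = 49*u^2 + 1.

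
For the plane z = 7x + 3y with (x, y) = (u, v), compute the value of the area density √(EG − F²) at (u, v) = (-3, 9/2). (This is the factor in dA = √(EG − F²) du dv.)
√(EG − F²)|_{(-3, 9/2)} = sqrt(59)

E = 50, F = 21, G = 10, so EG − F² = 59. Taking the positive square root: √(EG − F²) = sqrt(59). At (u, v) = (-3, 9/2): sqrt(59).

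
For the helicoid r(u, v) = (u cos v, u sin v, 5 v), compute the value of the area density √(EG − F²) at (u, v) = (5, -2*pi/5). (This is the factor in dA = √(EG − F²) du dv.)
√(EG − F²)|_{(5, -2*pi/5)} = 5*sqrt(2)

E = 1, F = 0, G = u^2 + 25, so EG − F² = u^2 + 25. Taking the positive square root: √(EG − F²) = sqrt(u^2 + 25). At (u, v) = (5, -2*pi/5): 5*sqrt(2).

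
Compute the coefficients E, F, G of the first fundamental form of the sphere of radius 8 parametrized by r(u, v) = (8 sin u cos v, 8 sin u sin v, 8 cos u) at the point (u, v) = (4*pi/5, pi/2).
E = 64;  F = 0;  G = 40 - 8*sqrt(5)

Partials: r_u = (8*cos(u)*cos(v), 8*sin(v)*cos(u), -8*sin(u)), r_v = (-8*sin(u)*sin(v), 8*sin(u)*cos(v), 0). As functions of (u, v):
  E = r_u · r_u = 64,
  F = r_u · r_v = 0,
  G = r_v · r_v = 64*sin(u)^2.
Evaluating at (u, v) = (4*pi/5, pi/2): E = 64, F = 0, G = 40 - 8*sqrt(5).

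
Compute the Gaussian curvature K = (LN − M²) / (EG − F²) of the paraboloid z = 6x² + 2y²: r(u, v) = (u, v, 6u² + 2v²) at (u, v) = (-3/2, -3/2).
K = 48/130321

Coefficients of the first fundamental form: E = 144*u^2 + 1, F = 48*u*v, G = 16*v^2 + 1.
Coefficients of the second fundamental form: L = 12/sqrt(144*u^2 + 16*v^2 + 1), M = 0, N = 4/sqrt(144*u^2 + 16*v^2 + 1).
Assemble K = (LN − M²)/(EG − F²) = 48/(20736*u^4 + 4608*u^2*v^2 + 288*u^2 + 256*v^4 + 32*v^2 + 1). At (u, v) = (-3/2, -3/2): K = 48/130321.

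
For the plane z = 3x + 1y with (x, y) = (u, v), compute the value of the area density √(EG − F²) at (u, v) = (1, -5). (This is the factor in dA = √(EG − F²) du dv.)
√(EG − F²)|_{(1, -5)} = sqrt(11)

E = 10, F = 3, G = 2, so EG − F² = 11. Taking the positive square root: √(EG − F²) = sqrt(11). At (u, v) = (1, -5): sqrt(11).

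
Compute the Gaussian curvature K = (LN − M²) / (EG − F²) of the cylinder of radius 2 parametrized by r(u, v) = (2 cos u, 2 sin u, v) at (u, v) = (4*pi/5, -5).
K = 0

Coefficients of the first fundamental form: E = 4, F = 0, G = 1.
Coefficients of the second fundamental form: L = -2, M = 0, N = 0.
Assemble K = (LN − M²)/(EG − F²) = 0. At (u, v) = (4*pi/5, -5): K = 0.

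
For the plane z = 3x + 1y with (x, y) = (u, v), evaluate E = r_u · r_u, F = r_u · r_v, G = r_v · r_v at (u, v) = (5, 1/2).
E = 10;  F = 3;  G = 2

Partials: r_u = (1, 0, 3), r_v = (0, 1, 1). As functions of (u, v):
  E = r_u · r_u = 10,
  F = r_u · r_v = 3,
  G = r_v · r_v = 2.
Evaluating at (u, v) = (5, 1/2): E = 10, F = 3, G = 2.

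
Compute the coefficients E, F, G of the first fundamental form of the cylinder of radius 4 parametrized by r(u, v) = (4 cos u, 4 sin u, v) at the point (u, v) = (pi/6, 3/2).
E = 16;  F = 0;  G = 1

Partials: r_u = (-4*sin(u), 4*cos(u), 0), r_v = (0, 0, 1). As functions of (u, v):
  E = r_u · r_u = 16,
  F = r_u · r_v = 0,
  G = r_v · r_v = 1.
Evaluating at (u, v) = (pi/6, 3/2): E = 16, F = 0, G = 1.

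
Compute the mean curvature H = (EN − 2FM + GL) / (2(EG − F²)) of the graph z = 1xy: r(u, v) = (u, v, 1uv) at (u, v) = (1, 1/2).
H = -4/27

With E = v^2 + 1, F = u*v, G = u^2 + 1, L = 0, M = 1/sqrt(u^2 + v^2 + 1), N = 0, assemble
  H = (EN − 2FM + GL) / (2(EG − F²)) = -u*v/(u^2 + v^2 + 1)^(3/2).
At (u, v) = (1, 1/2): H = -4/27.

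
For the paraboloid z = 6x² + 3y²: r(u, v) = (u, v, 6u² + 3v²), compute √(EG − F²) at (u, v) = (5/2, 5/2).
√(EG − F²)|_{(5/2, 5/2)} = sqrt(1126)

E = 144*u^2 + 1, F = 72*u*v, G = 36*v^2 + 1; EG − F² = 144*u^2 + 36*v^2 + 1; √(EG − F²) = sqrt(144*u^2 + 36*v^2 + 1). At the given point: sqrt(1126).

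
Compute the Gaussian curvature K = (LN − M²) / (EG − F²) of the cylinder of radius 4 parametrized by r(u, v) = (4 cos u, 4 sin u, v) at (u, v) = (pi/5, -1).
K = 0

Coefficients of the first fundamental form: E = 16, F = 0, G = 1.
Coefficients of the second fundamental form: L = -4, M = 0, N = 0.
Assemble K = (LN − M²)/(EG − F²) = 0. At (u, v) = (pi/5, -1): K = 0.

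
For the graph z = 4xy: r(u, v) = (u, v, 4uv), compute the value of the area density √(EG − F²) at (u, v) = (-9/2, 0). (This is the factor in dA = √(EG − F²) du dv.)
√(EG − F²)|_{(-9/2, 0)} = 5*sqrt(13)

E = 16*v^2 + 1, F = 16*u*v, G = 16*u^2 + 1, so EG − F² = 16*u^2 + 16*v^2 + 1. Taking the positive square root: √(EG − F²) = sqrt(16*u^2 + 16*v^2 + 1). At (u, v) = (-9/2, 0): 5*sqrt(13).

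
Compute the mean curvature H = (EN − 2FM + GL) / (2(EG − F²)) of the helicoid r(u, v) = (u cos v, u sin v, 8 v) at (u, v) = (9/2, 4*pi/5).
H = 0

With E = 1, F = 0, G = u^2 + 64, L = 0, M = -8/sqrt(u^2 + 64), N = 0, assemble
  H = (EN − 2FM + GL) / (2(EG − F²)) = 0.
At (u, v) = (9/2, 4*pi/5): H = 0.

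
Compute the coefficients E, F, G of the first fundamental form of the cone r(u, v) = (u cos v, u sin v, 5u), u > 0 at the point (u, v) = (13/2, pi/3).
E = 26;  F = 0;  G = 169/4

Partials: r_u = (cos(v), sin(v), 5), r_v = (-u*sin(v), u*cos(v), 0). As functions of (u, v):
  E = r_u · r_u = 26,
  F = r_u · r_v = 0,
  G = r_v · r_v = u^2.
Evaluating at (u, v) = (13/2, pi/3): E = 26, F = 0, G = 169/4.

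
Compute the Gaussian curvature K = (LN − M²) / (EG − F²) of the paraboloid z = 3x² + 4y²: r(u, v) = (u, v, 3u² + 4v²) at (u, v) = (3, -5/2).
K = 48/525625

Coefficients of the first fundamental form: E = 36*u^2 + 1, F = 48*u*v, G = 64*v^2 + 1.
Coefficients of the second fundamental form: L = 6/sqrt(36*u^2 + 64*v^2 + 1), M = 0, N = 8/sqrt(36*u^2 + 64*v^2 + 1).
Assemble K = (LN − M²)/(EG − F²) = 48/(1296*u^4 + 4608*u^2*v^2 + 72*u^2 + 4096*v^4 + 128*v^2 + 1). At (u, v) = (3, -5/2): K = 48/525625.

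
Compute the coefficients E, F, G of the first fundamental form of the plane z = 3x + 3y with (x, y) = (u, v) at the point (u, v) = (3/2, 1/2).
E = 10;  F = 9;  G = 10

Partials: r_u = (1, 0, 3), r_v = (0, 1, 3). As functions of (u, v):
  E = r_u · r_u = 10,
  F = r_u · r_v = 9,
  G = r_v · r_v = 10.
Evaluating at (u, v) = (3/2, 1/2): E = 10, F = 9, G = 10.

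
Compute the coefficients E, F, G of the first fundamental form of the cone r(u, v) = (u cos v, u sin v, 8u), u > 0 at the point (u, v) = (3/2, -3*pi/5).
E = 65;  F = 0;  G = 9/4

Partials: r_u = (cos(v), sin(v), 8), r_v = (-u*sin(v), u*cos(v), 0). As functions of (u, v):
  E = r_u · r_u = 65,
  F = r_u · r_v = 0,
  G = r_v · r_v = u^2.
Evaluating at (u, v) = (3/2, -3*pi/5): E = 65, F = 0, G = 9/4.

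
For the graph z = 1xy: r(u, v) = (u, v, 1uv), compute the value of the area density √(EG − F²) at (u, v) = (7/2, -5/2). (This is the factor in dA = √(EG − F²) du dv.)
√(EG − F²)|_{(7/2, -5/2)} = sqrt(78)/2

E = v^2 + 1, F = u*v, G = u^2 + 1, so EG − F² = u^2 + v^2 + 1. Taking the positive square root: √(EG − F²) = sqrt(u^2 + v^2 + 1). At (u, v) = (7/2, -5/2): sqrt(78)/2.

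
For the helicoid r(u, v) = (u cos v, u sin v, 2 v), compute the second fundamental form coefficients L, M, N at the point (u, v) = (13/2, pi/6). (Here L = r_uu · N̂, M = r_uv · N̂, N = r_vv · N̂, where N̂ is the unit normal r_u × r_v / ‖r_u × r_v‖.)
L = 0;  M = -4*sqrt(185)/185;  N = 0

Compute the unit normal N̂(u, v) = (2*sin(v)/sqrt(u^2 + 4), -2*cos(v)/sqrt(u^2 + 4), u/sqrt(u^2 + 4)), and the second partials r_uu, r_uv, r_vv. Take dot products:
  L(u, v) = r_uu · N̂ = 0,
  M(u, v) = r_uv · N̂ = -2/sqrt(u^2 + 4),
  N(u, v) = r_vv · N̂ = 0.
Evaluating at (u, v) = (13/2, pi/6):
  L = 0, M = -4*sqrt(185)/185, N = 0.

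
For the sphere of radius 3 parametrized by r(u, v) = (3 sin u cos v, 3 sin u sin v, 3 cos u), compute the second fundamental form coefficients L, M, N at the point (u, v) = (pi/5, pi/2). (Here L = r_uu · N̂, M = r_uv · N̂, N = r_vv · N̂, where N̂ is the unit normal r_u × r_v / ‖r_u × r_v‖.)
L = -3;  M = 0;  N = -15/8 + 3*sqrt(5)/8

Compute the unit normal N̂(u, v) = (sin(u)^2*cos(v)/Abs(sin(u)), sin(u)^2*sin(v)/Abs(sin(u)), sin(2*u)/(2*Abs(sin(u)))), and the second partials r_uu, r_uv, r_vv. Take dot products:
  L(u, v) = r_uu · N̂ = -3*sin(u)/Abs(sin(u)),
  M(u, v) = r_uv · N̂ = 0,
  N(u, v) = r_vv · N̂ = -3*sin(u)^3/Abs(sin(u)).
Evaluating at (u, v) = (pi/5, pi/2):
  L = -3, M = 0, N = -15/8 + 3*sqrt(5)/8.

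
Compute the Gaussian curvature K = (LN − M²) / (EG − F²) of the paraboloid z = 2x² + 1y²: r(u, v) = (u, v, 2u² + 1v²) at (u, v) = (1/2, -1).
K = 8/81

Coefficients of the first fundamental form: E = 16*u^2 + 1, F = 8*u*v, G = 4*v^2 + 1.
Coefficients of the second fundamental form: L = 4/sqrt(16*u^2 + 4*v^2 + 1), M = 0, N = 2/sqrt(16*u^2 + 4*v^2 + 1).
Assemble K = (LN − M²)/(EG − F²) = 8/(256*u^4 + 128*u^2*v^2 + 32*u^2 + 16*v^4 + 8*v^2 + 1). At (u, v) = (1/2, -1): K = 8/81.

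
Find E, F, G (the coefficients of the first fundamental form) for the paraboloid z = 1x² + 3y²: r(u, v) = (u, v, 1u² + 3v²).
E = 4*u^2 + 1;  F = 12*u*v;  G = 36*v^2 + 1

Compute partials: r_u = (1, 0, 2*u), r_v = (0, 1, 6*v). Then
  E = r_u · r_u = 4*u^2 + 1,
  F = r_u · r_v = 12*u*v,
  G = r_v · r_v = 36*v^2 + 1.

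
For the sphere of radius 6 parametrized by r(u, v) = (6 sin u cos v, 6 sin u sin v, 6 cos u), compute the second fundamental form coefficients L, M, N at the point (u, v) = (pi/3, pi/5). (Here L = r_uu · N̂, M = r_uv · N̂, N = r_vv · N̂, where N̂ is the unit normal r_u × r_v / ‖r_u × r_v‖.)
L = -6;  M = 0;  N = -9/2

Compute the unit normal N̂(u, v) = (sin(u)^2*cos(v)/Abs(sin(u)), sin(u)^2*sin(v)/Abs(sin(u)), sin(2*u)/(2*Abs(sin(u)))), and the second partials r_uu, r_uv, r_vv. Take dot products:
  L(u, v) = r_uu · N̂ = -6*sin(u)/Abs(sin(u)),
  M(u, v) = r_uv · N̂ = 0,
  N(u, v) = r_vv · N̂ = -6*sin(u)^3/Abs(sin(u)).
Evaluating at (u, v) = (pi/3, pi/5):
  L = -6, M = 0, N = -9/2.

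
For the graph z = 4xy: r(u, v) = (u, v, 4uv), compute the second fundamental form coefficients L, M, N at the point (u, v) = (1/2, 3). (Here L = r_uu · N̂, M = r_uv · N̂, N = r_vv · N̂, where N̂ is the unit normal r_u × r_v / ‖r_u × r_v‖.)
L = 0;  M = 4*sqrt(149)/149;  N = 0

Compute the unit normal N̂(u, v) = (-4*v/sqrt(16*u^2 + 16*v^2 + 1), -4*u/sqrt(16*u^2 + 16*v^2 + 1), 1/sqrt(16*u^2 + 16*v^2 + 1)), and the second partials r_uu, r_uv, r_vv. Take dot products:
  L(u, v) = r_uu · N̂ = 0,
  M(u, v) = r_uv · N̂ = 4/sqrt(16*u^2 + 16*v^2 + 1),
  N(u, v) = r_vv · N̂ = 0.
Evaluating at (u, v) = (1/2, 3):
  L = 0, M = 4*sqrt(149)/149, N = 0.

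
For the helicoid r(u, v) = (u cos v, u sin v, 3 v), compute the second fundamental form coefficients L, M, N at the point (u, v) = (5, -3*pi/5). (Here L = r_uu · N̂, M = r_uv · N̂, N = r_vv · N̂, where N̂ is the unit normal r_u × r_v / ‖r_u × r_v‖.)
L = 0;  M = -3*sqrt(34)/34;  N = 0

Compute the unit normal N̂(u, v) = (3*sin(v)/sqrt(u^2 + 9), -3*cos(v)/sqrt(u^2 + 9), u/sqrt(u^2 + 9)), and the second partials r_uu, r_uv, r_vv. Take dot products:
  L(u, v) = r_uu · N̂ = 0,
  M(u, v) = r_uv · N̂ = -3/sqrt(u^2 + 9),
  N(u, v) = r_vv · N̂ = 0.
Evaluating at (u, v) = (5, -3*pi/5):
  L = 0, M = -3*sqrt(34)/34, N = 0.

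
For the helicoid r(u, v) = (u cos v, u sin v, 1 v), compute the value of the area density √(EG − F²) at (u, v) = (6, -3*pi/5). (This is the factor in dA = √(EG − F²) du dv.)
√(EG − F²)|_{(6, -3*pi/5)} = sqrt(37)

E = 1, F = 0, G = u^2 + 1, so EG − F² = u^2 + 1. Taking the positive square root: √(EG − F²) = sqrt(u^2 + 1). At (u, v) = (6, -3*pi/5): sqrt(37).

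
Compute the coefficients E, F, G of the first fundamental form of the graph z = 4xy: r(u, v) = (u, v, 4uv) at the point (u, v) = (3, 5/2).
E = 101;  F = 120;  G = 145

Partials: r_u = (1, 0, 4*v), r_v = (0, 1, 4*u). As functions of (u, v):
  E = r_u · r_u = 16*v^2 + 1,
  F = r_u · r_v = 16*u*v,
  G = r_v · r_v = 16*u^2 + 1.
Evaluating at (u, v) = (3, 5/2): E = 101, F = 120, G = 145.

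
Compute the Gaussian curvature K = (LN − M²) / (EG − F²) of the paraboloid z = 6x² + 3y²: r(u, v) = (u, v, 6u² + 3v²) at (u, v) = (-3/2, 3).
K = 72/421201

Coefficients of the first fundamental form: E = 144*u^2 + 1, F = 72*u*v, G = 36*v^2 + 1.
Coefficients of the second fundamental form: L = 12/sqrt(144*u^2 + 36*v^2 + 1), M = 0, N = 6/sqrt(144*u^2 + 36*v^2 + 1).
Assemble K = (LN − M²)/(EG − F²) = 72/(20736*u^4 + 10368*u^2*v^2 + 288*u^2 + 1296*v^4 + 72*v^2 + 1). At (u, v) = (-3/2, 3): K = 72/421201.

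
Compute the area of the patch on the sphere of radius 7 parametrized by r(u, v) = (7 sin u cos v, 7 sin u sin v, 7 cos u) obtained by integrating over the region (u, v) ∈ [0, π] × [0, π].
Area = 98*pi

Area = ∫∫ √(EG − F²) du dv with √(EG − F²) = 49*Abs(sin(u)). Integrating over [0, π] × [0, π] gives 98*pi.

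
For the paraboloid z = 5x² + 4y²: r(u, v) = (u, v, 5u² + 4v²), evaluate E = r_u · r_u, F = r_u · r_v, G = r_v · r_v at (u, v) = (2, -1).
E = 401;  F = -160;  G = 65

Partials: r_u = (1, 0, 10*u), r_v = (0, 1, 8*v). As functions of (u, v):
  E = r_u · r_u = 100*u^2 + 1,
  F = r_u · r_v = 80*u*v,
  G = r_v · r_v = 64*v^2 + 1.
Evaluating at (u, v) = (2, -1): E = 401, F = -160, G = 65.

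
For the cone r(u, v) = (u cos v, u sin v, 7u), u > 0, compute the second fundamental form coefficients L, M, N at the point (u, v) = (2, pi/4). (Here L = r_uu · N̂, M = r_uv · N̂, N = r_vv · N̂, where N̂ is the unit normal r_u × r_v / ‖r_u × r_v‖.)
L = 0;  M = 0;  N = 7*sqrt(2)/5

Compute the unit normal N̂(u, v) = (-7*sqrt(2)*u*cos(v)/(10*Abs(u)), -7*sqrt(2)*u*sin(v)/(10*Abs(u)), sqrt(2)*u/(10*Abs(u))), and the second partials r_uu, r_uv, r_vv. Take dot products:
  L(u, v) = r_uu · N̂ = 0,
  M(u, v) = r_uv · N̂ = 0,
  N(u, v) = r_vv · N̂ = 7*sqrt(2)*u^2/(10*Abs(u)).
Evaluating at (u, v) = (2, pi/4):
  L = 0, M = 0, N = 7*sqrt(2)/5.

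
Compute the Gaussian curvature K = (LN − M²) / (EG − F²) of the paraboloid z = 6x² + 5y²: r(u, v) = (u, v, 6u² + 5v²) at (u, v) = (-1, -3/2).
K = 6/6845

Coefficients of the first fundamental form: E = 144*u^2 + 1, F = 120*u*v, G = 100*v^2 + 1.
Coefficients of the second fundamental form: L = 12/sqrt(144*u^2 + 100*v^2 + 1), M = 0, N = 10/sqrt(144*u^2 + 100*v^2 + 1).
Assemble K = (LN − M²)/(EG − F²) = 120/(20736*u^4 + 28800*u^2*v^2 + 288*u^2 + 10000*v^4 + 200*v^2 + 1). At (u, v) = (-1, -3/2): K = 6/6845.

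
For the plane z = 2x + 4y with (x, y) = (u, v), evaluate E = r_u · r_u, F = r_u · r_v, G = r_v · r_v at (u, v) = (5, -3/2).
E = 5;  F = 8;  G = 17

Partials: r_u = (1, 0, 2), r_v = (0, 1, 4). As functions of (u, v):
  E = r_u · r_u = 5,
  F = r_u · r_v = 8,
  G = r_v · r_v = 17.
Evaluating at (u, v) = (5, -3/2): E = 5, F = 8, G = 17.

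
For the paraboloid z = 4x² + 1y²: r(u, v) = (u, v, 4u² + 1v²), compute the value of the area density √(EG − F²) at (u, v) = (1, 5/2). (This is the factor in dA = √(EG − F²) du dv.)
√(EG − F²)|_{(1, 5/2)} = 3*sqrt(10)

E = 64*u^2 + 1, F = 16*u*v, G = 4*v^2 + 1, so EG − F² = 64*u^2 + 4*v^2 + 1. Taking the positive square root: √(EG − F²) = sqrt(64*u^2 + 4*v^2 + 1). At (u, v) = (1, 5/2): 3*sqrt(10).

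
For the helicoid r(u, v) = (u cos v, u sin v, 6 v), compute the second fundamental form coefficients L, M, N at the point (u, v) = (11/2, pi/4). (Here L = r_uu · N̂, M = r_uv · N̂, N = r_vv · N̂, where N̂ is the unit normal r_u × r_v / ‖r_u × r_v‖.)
L = 0;  M = -12*sqrt(265)/265;  N = 0

Compute the unit normal N̂(u, v) = (6*sin(v)/sqrt(u^2 + 36), -6*cos(v)/sqrt(u^2 + 36), u/sqrt(u^2 + 36)), and the second partials r_uu, r_uv, r_vv. Take dot products:
  L(u, v) = r_uu · N̂ = 0,
  M(u, v) = r_uv · N̂ = -6/sqrt(u^2 + 36),
  N(u, v) = r_vv · N̂ = 0.
Evaluating at (u, v) = (11/2, pi/4):
  L = 0, M = -12*sqrt(265)/265, N = 0.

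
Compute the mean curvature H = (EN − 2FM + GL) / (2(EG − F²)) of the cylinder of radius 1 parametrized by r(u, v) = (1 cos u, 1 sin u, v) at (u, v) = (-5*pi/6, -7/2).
H = -1/2

With E = 1, F = 0, G = 1, L = -1, M = 0, N = 0, assemble
  H = (EN − 2FM + GL) / (2(EG − F²)) = -1/2.
At (u, v) = (-5*pi/6, -7/2): H = -1/2.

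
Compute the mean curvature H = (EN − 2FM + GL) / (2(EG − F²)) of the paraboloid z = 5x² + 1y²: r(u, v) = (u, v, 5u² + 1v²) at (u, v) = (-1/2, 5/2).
H = 52*sqrt(51)/867

With E = 100*u^2 + 1, F = 20*u*v, G = 4*v^2 + 1, L = 10/sqrt(100*u^2 + 4*v^2 + 1), M = 0, N = 2/sqrt(100*u^2 + 4*v^2 + 1), assemble
  H = (EN − 2FM + GL) / (2(EG − F²)) = 2*(50*u^2 + 10*v^2 + 3)/(100*u^2 + 4*v^2 + 1)^(3/2).
At (u, v) = (-1/2, 5/2): H = 52*sqrt(51)/867.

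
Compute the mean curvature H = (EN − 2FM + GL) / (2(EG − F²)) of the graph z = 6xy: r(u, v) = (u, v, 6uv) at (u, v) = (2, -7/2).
H = 378*sqrt(586)/85849

With E = 36*v^2 + 1, F = 36*u*v, G = 36*u^2 + 1, L = 0, M = 6/sqrt(36*u^2 + 36*v^2 + 1), N = 0, assemble
  H = (EN − 2FM + GL) / (2(EG − F²)) = -216*u*v/(36*u^2 + 36*v^2 + 1)^(3/2).
At (u, v) = (2, -7/2): H = 378*sqrt(586)/85849.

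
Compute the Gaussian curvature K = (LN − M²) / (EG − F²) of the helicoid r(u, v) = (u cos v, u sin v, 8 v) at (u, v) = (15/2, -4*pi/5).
K = -1024/231361

Coefficients of the first fundamental form: E = 1, F = 0, G = u^2 + 64.
Coefficients of the second fundamental form: L = 0, M = -8/sqrt(u^2 + 64), N = 0.
Assemble K = (LN − M²)/(EG − F²) = -64/(u^2 + 64)^2. At (u, v) = (15/2, -4*pi/5): K = -1024/231361.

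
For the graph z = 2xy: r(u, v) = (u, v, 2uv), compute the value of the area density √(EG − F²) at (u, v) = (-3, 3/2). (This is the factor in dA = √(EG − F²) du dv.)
√(EG − F²)|_{(-3, 3/2)} = sqrt(46)

E = 4*v^2 + 1, F = 4*u*v, G = 4*u^2 + 1, so EG − F² = 4*u^2 + 4*v^2 + 1. Taking the positive square root: √(EG − F²) = sqrt(4*u^2 + 4*v^2 + 1). At (u, v) = (-3, 3/2): sqrt(46).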